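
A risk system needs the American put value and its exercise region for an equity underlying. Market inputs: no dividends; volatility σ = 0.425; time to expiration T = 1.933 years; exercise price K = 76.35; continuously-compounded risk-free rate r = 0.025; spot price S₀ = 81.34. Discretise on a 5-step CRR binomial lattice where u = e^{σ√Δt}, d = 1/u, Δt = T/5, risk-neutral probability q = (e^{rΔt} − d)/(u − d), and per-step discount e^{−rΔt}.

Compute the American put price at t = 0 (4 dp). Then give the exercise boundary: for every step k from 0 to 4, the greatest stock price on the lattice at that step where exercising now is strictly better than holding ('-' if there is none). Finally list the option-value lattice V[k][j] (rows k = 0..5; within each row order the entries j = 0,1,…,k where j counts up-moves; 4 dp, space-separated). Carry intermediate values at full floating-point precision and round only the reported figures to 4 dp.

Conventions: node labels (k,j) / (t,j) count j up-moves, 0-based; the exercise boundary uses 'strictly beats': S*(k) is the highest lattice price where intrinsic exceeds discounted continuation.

price = 15.0617
boundary = - - - 36.8140 47.9487
tree:
15.0617
21.5718 7.5076
29.8534 12.0138 2.2161
39.5360 18.7780 4.0868 0.0000
48.0849 28.4013 7.5367 0.0000 0.0000
54.6487 39.5360 13.8988 0.0000 0.0000 0.0000

Δt=0.38660, u=1.30246, d=0.76778, q=0.45248, disc=e^(-rΔt)=0.99038
k=5 terminal: V=max(K-S,0) → 54.6487 39.5360 13.8988 0.0000 0.0000 0.0000
k=4: j=0 S=28.2651 intr=48.0849 cont=47.3506 V=48.0849[EX]; j=1 S=47.9487 intr=28.4013 cont=27.6669 V=28.4013[EX]; j=2 S=81.3400 intr=0.0000 cont=7.5367 V=7.5367[hold]; j=3 S=137.9848 intr=0.0000 cont=0.0000 V=0.0000[hold]; j=4 S=234.0769 intr=0.0000 cont=0.0000 V=0.0000[hold]  S*(4)=47.9487
k=3: j=0 S=36.8140 intr=39.5360 cont=38.8016 V=39.5360[EX]; j=1 S=62.4512 intr=13.8988 cont=18.7780 V=18.7780[hold]; j=2 S=105.9419 intr=0.0000 cont=4.0868 V=4.0868[hold]; j=3 S=179.7194 intr=0.0000 cont=0.0000 V=0.0000[hold]  S*(3)=36.8140
k=2: j=0 S=47.9487 intr=28.4013 cont=29.8534 V=29.8534[hold]; j=1 S=81.3400 intr=0.0000 cont=12.0138 V=12.0138[hold]; j=2 S=137.9848 intr=0.0000 cont=2.2161 V=2.2161[hold]  S*(2)=-
k=1: j=0 S=62.4512 intr=13.8988 cont=21.5718 V=21.5718[hold]; j=1 S=105.9419 intr=0.0000 cont=7.5076 V=7.5076[hold]  S*(1)=-
k=0: j=0 S=81.3400 intr=0.0000 cont=15.0617 V=15.0617[hold]  S*(0)=-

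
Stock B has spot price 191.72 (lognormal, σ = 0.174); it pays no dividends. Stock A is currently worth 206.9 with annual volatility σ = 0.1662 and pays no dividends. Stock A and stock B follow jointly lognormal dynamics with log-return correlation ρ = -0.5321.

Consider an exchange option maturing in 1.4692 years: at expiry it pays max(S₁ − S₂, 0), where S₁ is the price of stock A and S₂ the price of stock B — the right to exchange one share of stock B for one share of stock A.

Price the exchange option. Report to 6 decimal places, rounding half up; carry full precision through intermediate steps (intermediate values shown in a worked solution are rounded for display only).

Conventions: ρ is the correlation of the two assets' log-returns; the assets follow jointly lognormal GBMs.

exchange price = 36.761183

σ_eff = √(σ₁² + σ₂² − 2ρσ₁σ₂) = √(0.1662² + 0.174² − 2·-0.5321·0.1662·0.174) = 0.297782
d₁ = (ln(S₁/S₂) + (q₂ − q₁ + σ_eff²/2)T) / (σ_eff√T) = (ln(206.9/191.72) + (0.0 − 0.0 + 0.044337)·1.4692) / 0.360943 = 0.391584
d₂ = d₁ − σ_eff√T = 0.391584 − 0.360943 = 0.030641
N(d₁) = 0.652317,  N(d₂) = 0.512222
V = S₁·e^{−q₁T}·N(d₁) − S₂·e^{−q₂T}·N(d₂) = 134.964436 − 98.203254 = 36.761183
Key observation: r never enters — measured in units of stock B, the claim is a call on S₁/S₂ struck at 1, so only the dividend yields and σ_eff matter.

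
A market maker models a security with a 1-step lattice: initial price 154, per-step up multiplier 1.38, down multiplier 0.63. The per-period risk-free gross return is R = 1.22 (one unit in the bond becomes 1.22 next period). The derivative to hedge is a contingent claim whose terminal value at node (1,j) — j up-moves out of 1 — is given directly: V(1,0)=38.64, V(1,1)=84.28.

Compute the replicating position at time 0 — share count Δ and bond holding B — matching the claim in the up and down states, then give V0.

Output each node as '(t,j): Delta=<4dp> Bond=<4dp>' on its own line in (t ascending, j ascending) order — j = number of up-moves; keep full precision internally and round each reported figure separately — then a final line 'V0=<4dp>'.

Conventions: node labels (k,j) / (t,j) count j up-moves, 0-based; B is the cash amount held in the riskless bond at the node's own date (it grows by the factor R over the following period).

(0,0): Delta=0.3952 Bond=0.2479
V0=61.1012

Risk-neutral probability p* = (R−d)/(u−d) = (1.22−0.63)/(1.38−0.63) = 0.7867.
At maturity the claim pays: V(1,0)=38.6400, V(1,1)=84.2800
  t=0,j=0: stock 154.0000 → up 212.5200 (V=84.2800), down 97.0200 (V=38.6400). Price 61.1012; hedge Δ=0.3952, bond B=0.2479.
Sanity check at the root: Δ(0,0)·S0 + B(0,0) reproduces V0 = 61.1012.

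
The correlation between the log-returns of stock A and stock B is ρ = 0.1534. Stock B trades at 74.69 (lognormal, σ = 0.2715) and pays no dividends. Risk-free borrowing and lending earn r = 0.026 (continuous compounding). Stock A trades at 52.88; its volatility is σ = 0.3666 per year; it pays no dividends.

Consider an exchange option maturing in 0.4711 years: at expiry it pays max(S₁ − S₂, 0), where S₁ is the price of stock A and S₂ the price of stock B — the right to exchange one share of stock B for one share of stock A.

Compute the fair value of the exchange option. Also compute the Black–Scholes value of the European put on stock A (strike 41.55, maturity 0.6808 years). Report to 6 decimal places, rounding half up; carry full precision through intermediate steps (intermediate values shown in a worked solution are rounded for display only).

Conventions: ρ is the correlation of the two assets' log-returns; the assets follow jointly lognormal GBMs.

σ_eff = √(σ₁² + σ₂² − 2ρσ₁σ₂) = √(0.3666² + 0.2715² − 2·0.1534·0.3666·0.2715) = 0.421392
d₁ = (ln(S₁/S₂) + (q₂ − q₁ + σ_eff²/2)T) / (σ_eff√T) = (ln(52.88/74.69) + (0.0 − 0.0 + 0.088786)·0.4711) / 0.289230 = -1.049318
d₂ = d₁ − σ_eff√T = -1.049318 − 0.289230 = -1.338548
N(d₁) = 0.147016,  N(d₂) = 0.090359
V = S₁·e^{−q₁T}·N(d₁) − S₂·e^{−q₂T}·N(d₂) = 7.774200 − 6.748911 = 1.025290
[vanilla: stock A put K=41.55]
σ√T = 0.3666·√0.6808 = 0.302484
d₁ = (ln(S/K) + (r+σ²/2)T) / (σ√T) = (ln(52.88/41.55) + (0.026+0.3666²/2)·0.6808) / 0.302484 = (0.241128 + 0.063449) / 0.302484 = 1.006919
d₂ = d₁ − σ√T = 1.006919 − 0.302484 = 0.704435
e^{−rT} = 0.982455
N(−d₁) = 0.156987,  N(−d₂) = 0.240581
price = K·e^{−rT}·N(−d₂) − S·N(−d₁) = 9.820756 − 8.301466 = 1.519290

exchange price = 1.025290
price(stock A put K=41.55) = 1.519290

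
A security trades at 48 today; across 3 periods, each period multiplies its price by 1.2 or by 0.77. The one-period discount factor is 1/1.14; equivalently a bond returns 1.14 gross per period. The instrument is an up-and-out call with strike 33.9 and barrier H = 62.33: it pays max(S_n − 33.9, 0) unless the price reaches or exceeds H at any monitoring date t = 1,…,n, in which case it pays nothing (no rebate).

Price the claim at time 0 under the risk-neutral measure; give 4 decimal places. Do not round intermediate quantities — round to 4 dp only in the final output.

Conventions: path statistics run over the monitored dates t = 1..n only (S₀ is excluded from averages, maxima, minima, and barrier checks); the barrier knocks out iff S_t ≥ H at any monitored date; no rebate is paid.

price = 2.7033

No-arbitrage gives p* = (R−d)/(u−d) = 0.8605: enumerate every path, weight its payoff by its p*-probability, and discount by R^3.
Enumerate all 2^3 = 8 price paths (U = up ×1.2, D = down ×0.77); each path with k up-moves has probability p*^k·(1−p*)^(3−k).
DDD: M=36.9600, payoff=0.0000, prob=0.002717
UDD: M=57.6000, payoff=0.2510, prob=0.016753
DUD: M=44.3520, payoff=0.2510, prob=0.016753
UUD: M=69.1200, payoff=0.0000, prob=0.103312
DDU: M=36.9600, payoff=0.2510, prob=0.016753
UDU: M=57.6000, payoff=19.3224, prob=0.103312
DUU: M=53.2224, payoff=19.3224, prob=0.103312
UUU: M=82.9440, payoff=0.0000, prob=0.637089
Price = Σ prob·payoff / R^3 = 4.005076 / 1.481544 = 2.7033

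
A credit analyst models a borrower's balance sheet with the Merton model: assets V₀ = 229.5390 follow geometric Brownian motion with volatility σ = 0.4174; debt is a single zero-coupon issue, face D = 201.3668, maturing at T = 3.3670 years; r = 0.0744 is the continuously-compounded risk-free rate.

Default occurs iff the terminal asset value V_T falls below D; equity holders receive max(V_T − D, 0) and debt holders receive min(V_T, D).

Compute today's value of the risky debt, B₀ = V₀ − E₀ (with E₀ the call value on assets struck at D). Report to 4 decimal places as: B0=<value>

B0=128.9735

Equity is a call on the firm's assets struck at D = 201.3668:
d₁ = [ln(V₀/D) + (r + σ²/2)T] / (σ√T)
   = [ln(229.5390/201.3668) + (0.0744 + 0.5·0.4174²)·3.3670] / (0.4174·√3.3670)
   = [0.130945 + 0.543809] / 0.765903 = 0.880991
d₂ = d₁ − σ√T = 0.880991 − 0.765903 = 0.115087
N(d₁) = 0.810839,  N(d₂) = 0.545812,  e^(−rT) = 0.778408
E₀ = V₀·N(d₁) − D·e^(−rT)·N(d₂)
   = 229.5390·0.810839 − 201.3668·0.778408·0.545812 = 100.565508
B₀ = V₀ − E₀ = 229.5390 − 100.565508 = 128.973492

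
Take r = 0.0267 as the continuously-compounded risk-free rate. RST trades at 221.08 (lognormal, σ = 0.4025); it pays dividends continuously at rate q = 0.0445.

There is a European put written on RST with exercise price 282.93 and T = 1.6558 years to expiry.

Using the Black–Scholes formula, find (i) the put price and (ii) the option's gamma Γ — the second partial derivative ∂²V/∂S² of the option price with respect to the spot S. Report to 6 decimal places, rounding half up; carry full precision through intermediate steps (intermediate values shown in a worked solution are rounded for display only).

price = 87.851356
Γ = 0.003117

σ√T = 0.4025·√1.6558 = 0.517929
d₁ = (ln(S/K) + (r−q+σ²/2)T) / (σ√T) = (ln(221.08/282.93) + (0.0267−0.0445+0.4025²/2)·1.6558) / 0.517929 = (-0.246675 + 0.104652) / 0.517929 = -0.274214
d₂ = d₁ − σ√T = -0.274214 − 0.517929 = -0.792142
e^{−rT} = 0.956753
e^{−qT} = 0.928966
N(−d₁) = 0.608040,  N(−d₂) = 0.785861
Put price V = K·e^{−rT}·N(−d₂) − S·e^{−qT}·N(−d₁) = 212.728033 − 124.876676 = 87.851356
φ(d₁) = (1/√(2π))·e^{−d₁²/2} = 0.384222
Γ = e^{−qT}·φ(d₁) / (S·σ·√T) = 0.003117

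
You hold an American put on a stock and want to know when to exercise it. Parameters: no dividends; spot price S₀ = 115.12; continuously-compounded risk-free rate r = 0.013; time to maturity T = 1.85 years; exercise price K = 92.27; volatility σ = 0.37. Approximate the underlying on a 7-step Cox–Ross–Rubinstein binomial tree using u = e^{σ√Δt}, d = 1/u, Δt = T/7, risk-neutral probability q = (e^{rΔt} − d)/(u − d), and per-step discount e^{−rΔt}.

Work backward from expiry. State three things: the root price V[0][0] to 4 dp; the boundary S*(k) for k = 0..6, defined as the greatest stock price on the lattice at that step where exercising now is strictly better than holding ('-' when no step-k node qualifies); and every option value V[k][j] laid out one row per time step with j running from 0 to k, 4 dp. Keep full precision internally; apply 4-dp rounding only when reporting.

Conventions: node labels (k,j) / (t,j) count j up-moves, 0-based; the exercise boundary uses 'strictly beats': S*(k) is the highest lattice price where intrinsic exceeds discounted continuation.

Δt=0.26429, u=1.20951, d=0.82678, q=0.46158, disc=e^(-rΔt)=0.99657
k=7 terminal: V=max(K-S,0) → 61.8686 47.7956 27.2082 0.0000 0.0000 0.0000 0.0000 0.0000
k=6: j=0 S=36.7707 intr=55.4993 cont=55.1828 V=55.4993[EX]; j=1 S=53.7921 intr=38.4779 cont=38.1615 V=38.4779[EX]; j=2 S=78.6927 intr=13.5773 cont=14.5991 V=14.5991[hold]; j=3 S=115.1200 intr=0.0000 cont=0.0000 V=0.0000[hold]; j=4 S=168.4097 intr=0.0000 cont=0.0000 V=0.0000[hold]; j=5 S=246.3675 intr=0.0000 cont=0.0000 V=0.0000[hold]; j=6 S=360.4123 intr=0.0000 cont=0.0000 V=0.0000[hold]  S*(6)=53.7921
k=5: j=0 S=44.4744 intr=47.7956 cont=47.4791 V=47.7956[EX]; j=1 S=65.0618 intr=27.2082 cont=27.3617 V=27.3617[hold]; j=2 S=95.1793 intr=0.0000 cont=7.8335 V=7.8335[hold]; j=3 S=139.2384 intr=0.0000 cont=0.0000 V=0.0000[hold]; j=4 S=203.6926 intr=0.0000 cont=0.0000 V=0.0000[hold]; j=5 S=297.9830 intr=0.0000 cont=0.0000 V=0.0000[hold]  S*(5)=44.4744
k=4: j=0 S=53.7921 intr=38.4779 cont=38.2321 V=38.4779[EX]; j=1 S=78.6927 intr=13.5773 cont=18.2849 V=18.2849[hold]; j=2 S=115.1200 intr=0.0000 cont=4.2032 V=4.2032[hold]; j=3 S=168.4097 intr=0.0000 cont=0.0000 V=0.0000[hold]; j=4 S=246.3675 intr=0.0000 cont=0.0000 V=0.0000[hold]  S*(4)=53.7921
k=3: j=0 S=65.0618 intr=27.2082 cont=29.0572 V=29.0572[hold]; j=1 S=95.1793 intr=0.0000 cont=11.7446 V=11.7446[hold]; j=2 S=139.2384 intr=0.0000 cont=2.2553 V=2.2553[hold]; j=3 S=203.6926 intr=0.0000 cont=0.0000 V=0.0000[hold]  S*(3)=-
k=2: j=0 S=78.6927 intr=13.5773 cont=20.9938 V=20.9938[hold]; j=1 S=115.1200 intr=0.0000 cont=7.3393 V=7.3393[hold]; j=2 S=168.4097 intr=0.0000 cont=1.2101 V=1.2101[hold]  S*(2)=-
k=1: j=0 S=95.1793 intr=0.0000 cont=14.6407 V=14.6407[hold]; j=1 S=139.2384 intr=0.0000 cont=4.4947 V=4.4947[hold]  S*(1)=-
k=0: j=0 S=115.1200 intr=0.0000 cont=9.9233 V=9.9233[hold]  S*(0)=-

price = 9.9233
boundary = - - - - 53.7921 44.4744 53.7921
tree:
9.9233
14.6407 4.4947
20.9938 7.3393 1.2101
29.0572 11.7446 2.2553 0.0000
38.4779 18.2849 4.2032 0.0000 0.0000
47.7956 27.3617 7.8335 0.0000 0.0000 0.0000
55.4993 38.4779 14.5991 0.0000 0.0000 0.0000 0.0000
61.8686 47.7956 27.2082 0.0000 0.0000 0.0000 0.0000 0.0000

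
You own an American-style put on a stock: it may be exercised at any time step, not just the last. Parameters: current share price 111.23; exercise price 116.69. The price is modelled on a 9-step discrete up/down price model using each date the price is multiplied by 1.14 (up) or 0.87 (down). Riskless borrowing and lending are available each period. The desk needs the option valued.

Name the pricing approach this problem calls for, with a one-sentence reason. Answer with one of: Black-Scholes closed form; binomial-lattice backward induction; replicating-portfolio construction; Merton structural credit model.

framework: binomial-lattice backward induction

Key observation: with exercise allowed before expiry on a discrete up/down model (9 steps from spot 111.23), the strike-116.69 put's value must be rolled back through the tree testing early exercise at each node.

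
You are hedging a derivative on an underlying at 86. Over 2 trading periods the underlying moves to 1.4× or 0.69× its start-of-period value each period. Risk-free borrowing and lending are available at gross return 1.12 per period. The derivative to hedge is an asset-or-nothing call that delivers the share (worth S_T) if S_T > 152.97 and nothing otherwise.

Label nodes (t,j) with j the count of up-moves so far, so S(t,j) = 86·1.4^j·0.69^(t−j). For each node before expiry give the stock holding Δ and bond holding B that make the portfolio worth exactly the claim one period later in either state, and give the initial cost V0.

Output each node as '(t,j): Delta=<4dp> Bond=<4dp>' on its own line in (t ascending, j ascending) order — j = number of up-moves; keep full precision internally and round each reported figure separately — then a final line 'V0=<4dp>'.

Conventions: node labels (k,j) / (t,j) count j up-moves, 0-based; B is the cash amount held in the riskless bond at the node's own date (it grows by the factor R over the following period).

Since d<R<u, set p* = (R−d)/(u−d) = 0.6056; price each node as the discounted p*-expectation of its children.
At maturity the claim pays: V(2,0)=0.0000, V(2,1)=0.0000, V(2,2)=168.5600
(1,0): S=59.3400. Δ = (V_up−V_dn)/(S_up−S_dn) = (0.0000−0.0000)/(83.0760−40.9446) = 0.0000. V = [p*·0.0000 + (1−p*)·0.0000]/1.12 = 0.0000. B = V − Δ·S = 0.0000.
(1,1): S=120.4000. Δ = (V_up−V_dn)/(S_up−S_dn) = (168.5600−0.0000)/(168.5600−83.0760) = 1.9718. V = [p*·168.5600 + (1−p*)·0.0000]/1.12 = 91.1479. B = V − Δ·S = -146.2606.
(0,0): S=86.0000. Δ = (V_up−V_dn)/(S_up−S_dn) = (91.1479−0.0000)/(120.4000−59.3400) = 1.4928. V = [p*·91.1479 + (1−p*)·0.0000]/1.12 = 49.2877. B = V − Δ·S = -79.0896.
Sanity check at the root: Δ(0,0)·S0 + B(0,0) reproduces V0 = 49.2877.

(0,0): Delta=1.4928 Bond=-79.0896
(1,0): Delta=0.0000 Bond=0.0000
(1,1): Delta=1.9718 Bond=-146.2606
V0=49.2877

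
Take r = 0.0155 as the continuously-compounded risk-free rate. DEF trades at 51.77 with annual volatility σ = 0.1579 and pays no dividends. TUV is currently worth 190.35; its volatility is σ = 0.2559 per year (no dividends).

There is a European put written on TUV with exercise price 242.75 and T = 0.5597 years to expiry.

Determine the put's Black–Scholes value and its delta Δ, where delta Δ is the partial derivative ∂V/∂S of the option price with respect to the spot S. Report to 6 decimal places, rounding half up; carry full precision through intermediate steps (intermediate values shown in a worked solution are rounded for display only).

price = 52.480491
Δ = -0.870576

σ√T = 0.2559·√0.5597 = 0.191447
d₁ = (ln(S/K) + (r+σ²/2)T) / (σ√T) = (ln(190.35/242.75) + (0.0155+0.2559²/2)·0.5597) / 0.191447 = (-0.243168 + 0.027001) / 0.191447 = -1.129120
d₂ = d₁ − σ√T = -1.129120 − 0.191447 = -1.320567
e^{−rT} = 0.991362
N(−d₁) = 0.870576,  N(−d₂) = 0.906677
Put price V = K·e^{−rT}·N(−d₂) − S·N(−d₁) = 218.194712 − 165.714222 = 52.480491
Δ = −N(−d₁) = -0.870576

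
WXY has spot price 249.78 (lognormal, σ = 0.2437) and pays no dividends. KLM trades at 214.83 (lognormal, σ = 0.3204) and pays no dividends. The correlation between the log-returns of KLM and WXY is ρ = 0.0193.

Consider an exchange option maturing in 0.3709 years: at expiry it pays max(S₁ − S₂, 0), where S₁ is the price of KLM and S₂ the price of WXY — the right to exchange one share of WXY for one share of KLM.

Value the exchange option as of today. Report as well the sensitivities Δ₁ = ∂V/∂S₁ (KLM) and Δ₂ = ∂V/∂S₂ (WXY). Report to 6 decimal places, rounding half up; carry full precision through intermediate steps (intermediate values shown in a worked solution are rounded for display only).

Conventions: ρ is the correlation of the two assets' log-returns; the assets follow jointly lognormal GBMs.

exchange price = 9.138267
Δ1 = 0.308817
Δ2 = -0.229021

σ_eff = √(σ₁² + σ₂² − 2ρσ₁σ₂) = √(0.3204² + 0.2437² − 2·0.0193·0.3204·0.2437) = 0.398788
d₁ = (ln(S₁/S₂) + (q₂ − q₁ + σ_eff²/2)T) / (σ_eff√T) = (ln(214.83/249.78) + (0.0 − 0.0 + 0.079516)·0.3709) / 0.242868 = -0.499205
d₂ = d₁ − σ_eff√T = -0.499205 − 0.242868 = -0.742073
N(d₁) = 0.308817,  N(d₂) = 0.229021
V = S₁·e^{−q₁T}·N(d₁) − S₂·e^{−q₂T}·N(d₂) = 66.343243 − 57.204976 = 9.138267
Key observation: pricing in WXY-units makes this a unit-strike call on the ratio S₁/S₂ — the risk-free rate cancels and cannot affect the value.
Δ₁ = e^{−q₁T}·N(d₁) = 0.308817;  Δ₂ = −e^{−q₂T}·N(d₂) = -0.229021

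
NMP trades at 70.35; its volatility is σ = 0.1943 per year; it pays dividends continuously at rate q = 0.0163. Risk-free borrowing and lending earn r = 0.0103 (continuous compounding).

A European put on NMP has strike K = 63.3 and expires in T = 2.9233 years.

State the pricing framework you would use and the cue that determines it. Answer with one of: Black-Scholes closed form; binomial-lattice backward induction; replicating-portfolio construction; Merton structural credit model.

Key observation: with NMP following a GBM at constant σ and r, the European put struck at 63.3 prices in closed form — nothing here needs a stepwise model or a balance sheet.

framework: Black-Scholes closed form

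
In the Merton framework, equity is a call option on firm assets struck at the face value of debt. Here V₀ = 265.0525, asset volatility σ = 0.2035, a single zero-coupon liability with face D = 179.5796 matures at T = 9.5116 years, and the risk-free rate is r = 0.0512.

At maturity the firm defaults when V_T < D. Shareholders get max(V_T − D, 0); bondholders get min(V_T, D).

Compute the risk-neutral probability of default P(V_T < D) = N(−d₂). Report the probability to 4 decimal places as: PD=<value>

With assets at 265.0525 and a single debt payment of 179.5796 at 9.5116 years:
d₁ = [ln(V₀/D) + (r + σ²/2)T] / (σ√T)
   = [ln(265.0525/179.5796) + (0.0512 + 0.5·0.2035²)·9.5116] / (0.2035·√9.5116)
   = [0.389309 + 0.683942] / 0.627612 = 1.710056
d₂ = d₁ − σ√T = 1.710056 − 0.627612 = 1.082444
risk-neutral PD = N(−d₂) = N(-1.082444) = 0.139528

PD=0.1395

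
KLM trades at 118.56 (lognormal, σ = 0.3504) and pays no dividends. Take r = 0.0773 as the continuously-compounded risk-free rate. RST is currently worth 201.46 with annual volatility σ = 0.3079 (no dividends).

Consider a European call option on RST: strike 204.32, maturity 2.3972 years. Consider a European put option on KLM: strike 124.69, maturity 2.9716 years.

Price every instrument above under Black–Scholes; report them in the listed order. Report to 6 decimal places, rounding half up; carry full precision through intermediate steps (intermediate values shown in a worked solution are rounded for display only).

[RST call K=204.32]
σ√T = 0.3079·√2.3972 = 0.476718
d₁ = (ln(S/K) + (r+σ²/2)T) / (σ√T) = (ln(201.46/204.32) + (0.0773+0.3079²/2)·2.3972) / 0.476718 = (-0.014097 + 0.298934) / 0.476718 = 0.597496
d₂ = d₁ − σ√T = 0.597496 − 0.476718 = 0.120778
e^{−rT} = 0.830852
N(d₁) = 0.724912,  N(d₂) = 0.548066
price = S·N(d₁) − K·e^{−rT}·N(d₂) = 146.040731 − 93.039575 = 53.001156
[KLM put K=124.69]
σ√T = 0.3504·√2.9716 = 0.604031
d₁ = (ln(S/K) + (r+σ²/2)T) / (σ√T) = (ln(118.56/124.69) + (0.0773+0.3504²/2)·2.9716) / 0.604031 = (-0.050411 + 0.412131) / 0.604031 = 0.598843
d₂ = d₁ − σ√T = 0.598843 − 0.604031 = -0.005188
e^{−rT} = 0.794768
N(−d₁) = 0.274639,  N(−d₂) = 0.502070
price = K·e^{−rT}·N(−d₂) − S·N(−d₁) = 49.754926 − 32.561164 = 17.193762

price(RST call K=204.32) = 53.001156
price(KLM put K=124.69) = 17.193762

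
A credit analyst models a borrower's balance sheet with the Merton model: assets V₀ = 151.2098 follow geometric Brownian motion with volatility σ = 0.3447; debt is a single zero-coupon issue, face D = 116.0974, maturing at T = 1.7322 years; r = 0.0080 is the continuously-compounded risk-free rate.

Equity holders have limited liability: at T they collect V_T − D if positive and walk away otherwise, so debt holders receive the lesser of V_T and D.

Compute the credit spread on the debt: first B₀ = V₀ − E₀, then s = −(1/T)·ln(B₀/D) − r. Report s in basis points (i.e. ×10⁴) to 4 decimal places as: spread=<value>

spread=512.2157

With assets at 151.2098 and a single debt payment of 116.0974 at 1.7322 years:
d₁ = [ln(V₀/D) + (r + σ²/2)T] / (σ√T)
   = [ln(151.2098/116.0974) + (0.0080 + 0.5·0.3447²)·1.7322] / (0.3447·√1.7322)
   = [0.264239 + 0.116766] / 0.453670 = 0.839827
d₂ = d₁ − σ√T = 0.839827 − 0.453670 = 0.386157
N(d₁) = 0.799497,  N(d₂) = 0.650310,  e^(−rT) = 0.986238
E₀ = V₀·N(d₁) − D·e^(−rT)·N(d₂)
   = 151.2098·0.799497 − 116.0974·0.986238·0.650310 = 46.431584
B₀ = V₀ − E₀ = 151.2098 − 46.431584 = 104.778216
spread = −(1/T)·ln(B₀/D) − r = −(1/1.7322)·ln(104.778216/116.0974) − 0.0080 = 0.05122157
in basis points: 0.05122157 × 10⁴ = 512.2157 bp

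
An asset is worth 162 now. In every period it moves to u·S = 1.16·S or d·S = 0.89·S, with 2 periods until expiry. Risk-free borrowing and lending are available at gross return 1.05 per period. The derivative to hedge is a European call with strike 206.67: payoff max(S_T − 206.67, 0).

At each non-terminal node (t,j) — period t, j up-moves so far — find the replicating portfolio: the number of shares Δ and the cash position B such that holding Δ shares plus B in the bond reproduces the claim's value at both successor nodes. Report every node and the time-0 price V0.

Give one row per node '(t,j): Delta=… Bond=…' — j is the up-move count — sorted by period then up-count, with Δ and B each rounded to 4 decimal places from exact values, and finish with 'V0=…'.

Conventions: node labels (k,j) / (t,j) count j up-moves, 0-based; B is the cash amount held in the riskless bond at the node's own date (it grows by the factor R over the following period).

Under the risk-neutral measure, an up-move has probability p* = (R−d)/(u−d) = 0.5926 and values discount at R = 1.05.
Terminal payoffs: V(2,0)=0.0000, V(2,1)=0.0000, V(2,2)=11.3172
Node (1,0) S=144.1800: V=(p*·0.0000+(1−p*)·0.0000)/1.05=0.0000; Δ=(0.0000−0.0000)/(167.2488−128.3202)=0.0000; B=V−Δ·S=0.0000
Node (1,1) S=187.9200: V=(p*·11.3172+(1−p*)·0.0000)/1.05=6.3871; Δ=(11.3172−0.0000)/(217.9872−167.2488)=0.2230; B=V−Δ·S=-35.5284
Node (0,0) S=162.0000: V=(p*·6.3871+(1−p*)·0.0000)/1.05=3.6047; Δ=(6.3871−0.0000)/(187.9200−144.1800)=0.1460; B=V−Δ·S=-20.0513
Sanity check at the root: Δ(0,0)·S0 + B(0,0) reproduces V0 = 3.6047.

(0,0): Delta=0.1460 Bond=-20.0513
(1,0): Delta=0.0000 Bond=0.0000
(1,1): Delta=0.2230 Bond=-35.5284
V0=3.6047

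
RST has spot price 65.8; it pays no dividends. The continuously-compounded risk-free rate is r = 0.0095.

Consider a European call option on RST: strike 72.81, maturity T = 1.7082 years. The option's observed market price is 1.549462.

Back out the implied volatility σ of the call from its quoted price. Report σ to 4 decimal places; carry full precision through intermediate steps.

sigma = 0.1054

At σ = 0.1054 the Black–Scholes value reproduces the quote:
σ√T = 0.1054·√1.7082 = 0.137756
d₁ = (ln(S/K) + (r+σ²/2)T) / (σ√T) = (ln(65.8/72.81) + (0.0095+0.1054²/2)·1.7082) / 0.137756 = (-0.101233 + 0.025716) / 0.137756 = -0.548196
d₂ = d₁ − σ√T = -0.548196 − 0.137756 = -0.685952
e^{−rT} = 0.983903
N(d₁) = 0.291779,  N(d₂) = 0.246372
V = S·N(d₁) − K·e^{−rT}·N(d₂) = 19.199029 − 17.649567 = 1.549462 (the observed quote) — the price is monotone increasing in volatility, hence this σ is the only solution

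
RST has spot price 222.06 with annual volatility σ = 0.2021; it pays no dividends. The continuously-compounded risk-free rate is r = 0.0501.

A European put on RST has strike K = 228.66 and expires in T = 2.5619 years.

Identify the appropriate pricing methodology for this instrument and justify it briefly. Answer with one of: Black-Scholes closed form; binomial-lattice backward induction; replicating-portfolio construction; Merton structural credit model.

Key observation: with RST following a GBM at constant σ and r, the European put struck at 228.66 prices in closed form — nothing here needs a stepwise model or a balance sheet.

framework: Black-Scholes closed form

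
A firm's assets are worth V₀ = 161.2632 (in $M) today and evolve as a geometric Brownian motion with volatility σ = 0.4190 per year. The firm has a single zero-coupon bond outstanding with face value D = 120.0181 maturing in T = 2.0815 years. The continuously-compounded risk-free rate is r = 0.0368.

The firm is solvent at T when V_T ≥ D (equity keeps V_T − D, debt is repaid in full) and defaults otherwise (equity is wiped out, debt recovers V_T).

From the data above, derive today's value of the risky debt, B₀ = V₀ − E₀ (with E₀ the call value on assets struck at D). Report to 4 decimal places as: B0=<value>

B0=98.1789

Equity is a call on the firm's assets struck at D = 120.0181:
d₁ = [ln(V₀/D) + (r + σ²/2)T] / (σ√T)
   = [ln(161.2632/120.0181) + (0.0368 + 0.5·0.4190²)·2.0815] / (0.4190·√2.0815)
   = [0.295395 + 0.259314] / 0.604508 = 0.917621
d₂ = d₁ − σ√T = 0.917621 − 0.604508 = 0.313113
N(d₁) = 0.820591,  N(d₂) = 0.622903,  e^(−rT) = 0.926261
E₀ = V₀·N(d₁) − D·e^(−rT)·N(d₂)
   = 161.2632·0.820591 − 120.0181·0.926261·0.622903 = 63.084305
B₀ = V₀ − E₀ = 161.2632 − 63.084305 = 98.178895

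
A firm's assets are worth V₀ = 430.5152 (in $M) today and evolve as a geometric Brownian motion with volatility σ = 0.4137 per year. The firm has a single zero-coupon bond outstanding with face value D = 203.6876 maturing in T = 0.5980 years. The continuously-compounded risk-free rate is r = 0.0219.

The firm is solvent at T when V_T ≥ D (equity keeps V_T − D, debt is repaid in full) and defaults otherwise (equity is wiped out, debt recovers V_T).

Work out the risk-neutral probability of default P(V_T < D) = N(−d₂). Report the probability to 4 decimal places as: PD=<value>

Apply the equity-as-call identities (strike 203.6876, horizon 0.5980 years):
d₁ = [ln(V₀/D) + (r + σ²/2)T] / (σ√T)
   = [ln(430.5152/203.6876) + (0.0219 + 0.5·0.4137²)·0.5980] / (0.4137·√0.5980)
   = [0.748395 + 0.064269] / 0.319916 = 2.540243
d₂ = d₁ − σ√T = 2.540243 − 0.319916 = 2.220327
risk-neutral PD = N(−d₂) = N(-2.220327) = 0.013198

PD=0.0132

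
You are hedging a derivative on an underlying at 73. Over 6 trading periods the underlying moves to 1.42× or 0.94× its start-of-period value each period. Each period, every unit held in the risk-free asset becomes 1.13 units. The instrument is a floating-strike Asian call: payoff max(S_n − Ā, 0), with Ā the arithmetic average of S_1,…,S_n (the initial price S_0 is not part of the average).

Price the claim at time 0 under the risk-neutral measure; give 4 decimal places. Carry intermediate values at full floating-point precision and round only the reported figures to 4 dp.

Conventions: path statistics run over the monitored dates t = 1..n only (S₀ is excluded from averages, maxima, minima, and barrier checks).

price = 18.7298

Set p* = 0.3958 (from d < R < u); the path-dependent value is the discounted p*-expectation over all price paths.
Enumerate all 2^6 = 64 price paths (U = up ×1.42, D = down ×0.94); each path with k up-moves has probability p*^k·(1−p*)^(6−k).
DDDDDD: Ā=59.1143, payoff=0.0000, prob=0.048634
UDDDDD: Ā=89.3003, payoff=0.0000, prob=0.031864
DUDDDD: Ā=83.4603, payoff=0.0000, prob=0.031864
UUDDDD: Ā=126.0783, payoff=0.0000, prob=0.020876
DDUDDD: Ā=77.9707, payoff=0.0000, prob=0.031864
UDUDDD: Ā=117.7855, payoff=0.0000, prob=0.020876
DUUDDD: Ā=111.9455, payoff=2.9786, prob=0.020876
UUUDDD: Ā=169.1091, payoff=4.4995, prob=0.013678
DDDUDD: Ā=72.8104, payoff=3.2660, prob=0.031864
UDDUDD: Ā=109.9903, payoff=4.9338, prob=0.020876
DUDUDD: Ā=104.1503, payoff=10.7738, prob=0.020876
UUDUDD: Ā=157.3334, payoff=16.2753, prob=0.013678
DDUUDD: Ā=98.6607, payoff=16.2634, prob=0.020876
UDUUDD: Ā=149.0406, payoff=24.5681, prob=0.013678
DUUUDD: Ā=143.2006, payoff=30.4081, prob=0.013678
UUUUDD: Ā=216.3243, payoff=45.9357, prob=0.008961
DDDDUD: Ā=67.9598, payoff=8.1167, prob=0.031864
UDDDUD: Ā=102.6627, payoff=12.2613, prob=0.020876
DUDDUD: Ā=96.8227, payoff=18.1013, prob=0.020876
UUDDUD: Ā=146.2641, payoff=27.3446, prob=0.013678
DDUDUD: Ā=91.3331, payoff=23.5909, prob=0.020876
UDUDUD: Ā=137.9713, payoff=35.6374, prob=0.013678
DUUDUD: Ā=132.1313, payoff=41.4774, prob=0.013678
UUUDUD: Ā=199.6027, payoff=62.6573, prob=0.008961
DDDUUD: Ā=86.1729, payoff=28.7511, prob=0.020876
UDDUUD: Ā=130.1761, payoff=43.4326, prob=0.013678
DUDUUD: Ā=124.3361, payoff=49.2726, prob=0.013678
UUDUUD: Ā=187.8269, payoff=74.4331, prob=0.008961
DDUUUD: Ā=118.8465, payoff=54.7622, prob=0.013678
UDUUUD: Ā=179.5341, payoff=82.7259, prob=0.008961
DUUUUD: Ā=173.6941, payoff=88.5659, prob=0.008961
UUUUUD: Ā=262.3889, payoff=133.7910, prob=0.005871
DDDDDU: Ā=63.4003, payoff=12.6762, prob=0.031864
UDDDDU: Ā=95.7749, payoff=19.1492, prob=0.020876
DUDDDU: Ā=89.9349, payoff=24.9892, prob=0.020876
UUDDDU: Ā=135.8591, payoff=37.7496, prob=0.013678
DDUDDU: Ā=84.4453, payoff=30.4788, prob=0.020876
UDUDDU: Ā=127.5663, payoff=46.0424, prob=0.013678
DUUDDU: Ā=121.7263, payoff=51.8824, prob=0.013678
UUUDDU: Ā=183.8843, payoff=78.3756, prob=0.008961
DDDUDU: Ā=79.2850, payoff=35.6390, prob=0.020876
UDDUDU: Ā=119.7710, payoff=53.8377, prob=0.013678
DUDUDU: Ā=113.9310, payoff=59.6777, prob=0.013678
UUDUDU: Ā=172.1086, payoff=90.1514, prob=0.008961
DDUUDU: Ā=108.4414, payoff=65.1673, prob=0.013678
UDUUDU: Ā=163.8158, payoff=98.4442, prob=0.008961
DUUUDU: Ā=157.9758, payoff=104.2842, prob=0.008961
UUUUDU: Ā=238.6442, payoff=157.5357, prob=0.005871
DDDDUU: Ā=74.4344, payoff=40.4896, prob=0.020876
UDDDUU: Ā=112.4435, payoff=61.1652, prob=0.013678
DUDDUU: Ā=106.6035, payoff=67.0052, prob=0.013678
UUDDUU: Ā=161.0393, payoff=101.2206, prob=0.008961
DDUDUU: Ā=101.1139, payoff=72.4948, prob=0.013678
UDUDUU: Ā=152.7465, payoff=109.5134, prob=0.008961
DUUDUU: Ā=146.9065, payoff=115.3534, prob=0.008961
UUUDUU: Ā=221.9226, payoff=174.2573, prob=0.005871
DDDUUU: Ā=95.9537, payoff=77.6550, prob=0.013678
UDDUUU: Ā=144.9513, payoff=117.3086, prob=0.008961
DUDUUU: Ā=139.1113, payoff=123.1486, prob=0.008961
UUDUUU: Ā=210.1469, payoff=186.0330, prob=0.005871
DDUUUU: Ā=133.6217, payoff=128.6382, prob=0.008961
UDUUUU: Ā=201.8541, payoff=194.3258, prob=0.005871
DUUUUU: Ā=196.0141, payoff=200.1658, prob=0.005871
UUUUUU: Ā=296.1064, payoff=302.3782, prob=0.003847
Price = Σ prob·payoff / R^6 = 38.994459 / 2.081952 = 18.7298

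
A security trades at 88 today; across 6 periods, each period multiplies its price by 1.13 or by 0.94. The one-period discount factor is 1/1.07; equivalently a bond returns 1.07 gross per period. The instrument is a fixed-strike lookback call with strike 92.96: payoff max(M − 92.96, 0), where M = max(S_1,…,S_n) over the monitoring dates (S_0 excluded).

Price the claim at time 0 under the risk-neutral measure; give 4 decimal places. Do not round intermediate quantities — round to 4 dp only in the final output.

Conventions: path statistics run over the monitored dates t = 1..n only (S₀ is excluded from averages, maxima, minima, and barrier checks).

With p* = (R−d)/(u−d) = 0.6842, sum probability × payoff across the paths and divide by R^6.
Enumerate all 2^6 = 64 price paths (U = up ×1.13, D = down ×0.94); each path with k up-moves has probability p*^k·(1−p*)^(6−k).
DDDDDD: M=82.7200, payoff=0.0000, prob=0.000992
UDDDDD: M=99.4400, payoff=6.4800, prob=0.002149
DUDDDD: M=93.4736, payoff=0.5136, prob=0.002149
UUDDDD: M=112.3672, payoff=19.4072, prob=0.004656
DDUDDD: M=87.8652, payoff=0.0000, prob=0.002149
UDUDDD: M=105.6252, payoff=12.6652, prob=0.004656
DUUDDD: M=105.6252, payoff=12.6652, prob=0.004656
UUUDDD: M=126.9749, payoff=34.0149, prob=0.010087
DDDUDD: M=82.7200, payoff=0.0000, prob=0.002149
UDDUDD: M=99.4400, payoff=6.4800, prob=0.004656
DUDUDD: M=99.2877, payoff=6.3277, prob=0.004656
UUDUDD: M=119.3564, payoff=26.3964, prob=0.010087
DDUUDD: M=99.2877, payoff=6.3277, prob=0.004656
UDUUDD: M=119.3564, payoff=26.3964, prob=0.010087
DUUUDD: M=119.3564, payoff=26.3964, prob=0.010087
UUUUDD: M=143.4817, payoff=50.5217, prob=0.021855
DDDDUD: M=82.7200, payoff=0.0000, prob=0.002149
UDDDUD: M=99.4400, payoff=6.4800, prob=0.004656
DUDDUD: M=93.4736, payoff=0.5136, prob=0.004656
UUDDUD: M=112.3672, payoff=19.4072, prob=0.010087
DDUDUD: M=93.3304, payoff=0.3704, prob=0.004656
UDUDUD: M=112.1951, payoff=19.2351, prob=0.010087
DUUDUD: M=112.1951, payoff=19.2351, prob=0.010087
UUUDUD: M=134.8728, payoff=41.9128, prob=0.021855
DDDUUD: M=93.3304, payoff=0.3704, prob=0.004656
UDDUUD: M=112.1951, payoff=19.2351, prob=0.010087
DUDUUD: M=112.1951, payoff=19.2351, prob=0.010087
UUDUUD: M=134.8728, payoff=41.9128, prob=0.021855
DDUUUD: M=112.1951, payoff=19.2351, prob=0.010087
UDUUUD: M=134.8728, payoff=41.9128, prob=0.021855
DUUUUD: M=134.8728, payoff=41.9128, prob=0.021855
UUUUUD: M=162.1343, payoff=69.1743, prob=0.047353
DDDDDU: M=82.7200, payoff=0.0000, prob=0.002149
UDDDDU: M=99.4400, payoff=6.4800, prob=0.004656
DUDDDU: M=93.4736, payoff=0.5136, prob=0.004656
UUDDDU: M=112.3672, payoff=19.4072, prob=0.010087
DDUDDU: M=87.8652, payoff=0.0000, prob=0.004656
UDUDDU: M=105.6252, payoff=12.6652, prob=0.010087
DUUDDU: M=105.6252, payoff=12.6652, prob=0.010087
UUUDDU: M=126.9749, payoff=34.0149, prob=0.021855
DDDUDU: M=87.7306, payoff=0.0000, prob=0.004656
UDDUDU: M=105.4634, payoff=12.5034, prob=0.010087
DUDUDU: M=105.4634, payoff=12.5034, prob=0.010087
UUDUDU: M=126.7804, payoff=33.8204, prob=0.021855
DDUUDU: M=105.4634, payoff=12.5034, prob=0.010087
UDUUDU: M=126.7804, payoff=33.8204, prob=0.021855
DUUUDU: M=126.7804, payoff=33.8204, prob=0.021855
UUUUDU: M=152.4062, payoff=59.4462, prob=0.047353
DDDDUU: M=87.7306, payoff=0.0000, prob=0.004656
UDDDUU: M=105.4634, payoff=12.5034, prob=0.010087
DUDDUU: M=105.4634, payoff=12.5034, prob=0.010087
UUDDUU: M=126.7804, payoff=33.8204, prob=0.021855
DDUDUU: M=105.4634, payoff=12.5034, prob=0.010087
UDUDUU: M=126.7804, payoff=33.8204, prob=0.021855
DUUDUU: M=126.7804, payoff=33.8204, prob=0.021855
UUUDUU: M=152.4062, payoff=59.4462, prob=0.047353
DDDUUU: M=105.4634, payoff=12.5034, prob=0.010087
UDDUUU: M=126.7804, payoff=33.8204, prob=0.021855
DUDUUU: M=126.7804, payoff=33.8204, prob=0.021855
UUDUUU: M=152.4062, payoff=59.4462, prob=0.047353
DDUUUU: M=126.7804, payoff=33.8204, prob=0.021855
UDUUUU: M=152.4062, payoff=59.4462, prob=0.047353
DUUUUU: M=152.4062, payoff=59.4462, prob=0.047353
UUUUUU: M=183.2118, payoff=90.2518, prob=0.102598
Price = Σ prob·payoff / R^6 = 42.796809 / 1.500730 = 28.5173

price = 28.5173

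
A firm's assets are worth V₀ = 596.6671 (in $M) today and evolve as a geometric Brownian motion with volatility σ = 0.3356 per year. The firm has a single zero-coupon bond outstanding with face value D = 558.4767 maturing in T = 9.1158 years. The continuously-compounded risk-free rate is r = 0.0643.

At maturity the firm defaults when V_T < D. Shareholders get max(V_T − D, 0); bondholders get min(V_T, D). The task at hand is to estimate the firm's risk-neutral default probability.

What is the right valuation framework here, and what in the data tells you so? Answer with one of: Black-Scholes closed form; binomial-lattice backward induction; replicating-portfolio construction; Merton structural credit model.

framework: Merton structural credit model

Key observation: assets follow a GBM and default happens iff V_T < 558.4767; valuing claims on that split (equity as a call, risky debt as the residual) is the structural model's definition.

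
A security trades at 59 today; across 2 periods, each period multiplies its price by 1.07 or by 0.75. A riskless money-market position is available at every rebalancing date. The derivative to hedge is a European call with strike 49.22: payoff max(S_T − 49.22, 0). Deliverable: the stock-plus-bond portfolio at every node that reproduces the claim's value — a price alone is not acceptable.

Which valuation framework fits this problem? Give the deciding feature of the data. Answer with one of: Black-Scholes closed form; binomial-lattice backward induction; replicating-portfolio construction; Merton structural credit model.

Key observation: the task asks for the hedge itself — share and bond holdings at every node of the 2-period tree on spot 59 with factors 1.07/0.75 — which is exactly what the replicating-portfolio construction produces.

framework: replicating-portfolio construction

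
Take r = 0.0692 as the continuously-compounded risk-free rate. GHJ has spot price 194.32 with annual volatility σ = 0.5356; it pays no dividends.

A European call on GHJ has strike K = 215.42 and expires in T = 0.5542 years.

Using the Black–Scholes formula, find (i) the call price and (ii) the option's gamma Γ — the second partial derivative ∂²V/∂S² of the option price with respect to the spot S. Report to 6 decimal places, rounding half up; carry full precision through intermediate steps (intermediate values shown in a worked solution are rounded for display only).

price = 25.647512
Γ = 0.005145

σ√T = 0.5356·√0.5542 = 0.398725
d₁ = (ln(S/K) + (r+σ²/2)T) / (σ√T) = (ln(194.32/215.42) + (0.0692+0.5356²/2)·0.5542) / 0.398725 = (-0.103083 + 0.117842) / 0.398725 = 0.037014
d₂ = d₁ − σ√T = 0.037014 − 0.398725 = -0.361712
e^{−rT} = 0.962375
N(d₁) = 0.514763,  N(d₂) = 0.358784
Call price V = S·N(d₁) − K·e^{−rT}·N(d₂) = 100.028730 − 74.381219 = 25.647512
φ(d₁) = (1/√(2π))·e^{−d₁²/2} = 0.398669
Γ = φ(d₁) / (S·σ·√T) = 0.005145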